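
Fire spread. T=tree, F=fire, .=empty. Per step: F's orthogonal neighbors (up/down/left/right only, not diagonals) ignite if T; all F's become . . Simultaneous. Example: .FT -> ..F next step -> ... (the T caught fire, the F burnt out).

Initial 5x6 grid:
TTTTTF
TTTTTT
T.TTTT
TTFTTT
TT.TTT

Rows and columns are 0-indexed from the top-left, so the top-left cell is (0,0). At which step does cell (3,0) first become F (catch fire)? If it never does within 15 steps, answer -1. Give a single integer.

Step 1: cell (3,0)='T' (+5 fires, +2 burnt)
Step 2: cell (3,0)='F' (+9 fires, +5 burnt)
  -> target ignites at step 2
Step 3: cell (3,0)='.' (+8 fires, +9 burnt)
Step 4: cell (3,0)='.' (+3 fires, +8 burnt)
Step 5: cell (3,0)='.' (+1 fires, +3 burnt)
Step 6: cell (3,0)='.' (+0 fires, +1 burnt)
  fire out at step 6

2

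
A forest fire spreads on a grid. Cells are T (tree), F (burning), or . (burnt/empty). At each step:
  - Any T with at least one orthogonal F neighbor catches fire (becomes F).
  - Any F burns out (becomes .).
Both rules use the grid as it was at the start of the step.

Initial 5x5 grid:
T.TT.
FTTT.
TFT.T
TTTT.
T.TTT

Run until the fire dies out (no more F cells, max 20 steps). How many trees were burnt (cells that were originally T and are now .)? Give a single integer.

Step 1: +5 fires, +2 burnt (F count now 5)
Step 2: +3 fires, +5 burnt (F count now 3)
Step 3: +5 fires, +3 burnt (F count now 5)
Step 4: +2 fires, +5 burnt (F count now 2)
Step 5: +1 fires, +2 burnt (F count now 1)
Step 6: +0 fires, +1 burnt (F count now 0)
Fire out after step 6
Initially T: 17, now '.': 24
Total burnt (originally-T cells now '.'): 16

Answer: 16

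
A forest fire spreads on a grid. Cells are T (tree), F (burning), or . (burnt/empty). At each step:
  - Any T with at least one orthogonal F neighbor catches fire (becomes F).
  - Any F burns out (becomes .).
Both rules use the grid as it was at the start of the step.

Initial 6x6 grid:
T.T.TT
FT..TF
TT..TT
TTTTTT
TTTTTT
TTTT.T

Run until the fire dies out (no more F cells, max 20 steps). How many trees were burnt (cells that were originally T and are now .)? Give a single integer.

Answer: 26

Derivation:
Step 1: +6 fires, +2 burnt (F count now 6)
Step 2: +5 fires, +6 burnt (F count now 5)
Step 3: +4 fires, +5 burnt (F count now 4)
Step 4: +6 fires, +4 burnt (F count now 6)
Step 5: +3 fires, +6 burnt (F count now 3)
Step 6: +2 fires, +3 burnt (F count now 2)
Step 7: +0 fires, +2 burnt (F count now 0)
Fire out after step 7
Initially T: 27, now '.': 35
Total burnt (originally-T cells now '.'): 26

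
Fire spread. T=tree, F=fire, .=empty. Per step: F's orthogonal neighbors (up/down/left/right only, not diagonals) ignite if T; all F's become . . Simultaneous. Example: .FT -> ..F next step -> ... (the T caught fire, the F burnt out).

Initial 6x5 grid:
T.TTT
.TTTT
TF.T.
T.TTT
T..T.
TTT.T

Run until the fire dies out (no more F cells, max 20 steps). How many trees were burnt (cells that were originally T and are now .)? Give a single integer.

Step 1: +2 fires, +1 burnt (F count now 2)
Step 2: +2 fires, +2 burnt (F count now 2)
Step 3: +3 fires, +2 burnt (F count now 3)
Step 4: +4 fires, +3 burnt (F count now 4)
Step 5: +3 fires, +4 burnt (F count now 3)
Step 6: +4 fires, +3 burnt (F count now 4)
Step 7: +0 fires, +4 burnt (F count now 0)
Fire out after step 7
Initially T: 20, now '.': 28
Total burnt (originally-T cells now '.'): 18

Answer: 18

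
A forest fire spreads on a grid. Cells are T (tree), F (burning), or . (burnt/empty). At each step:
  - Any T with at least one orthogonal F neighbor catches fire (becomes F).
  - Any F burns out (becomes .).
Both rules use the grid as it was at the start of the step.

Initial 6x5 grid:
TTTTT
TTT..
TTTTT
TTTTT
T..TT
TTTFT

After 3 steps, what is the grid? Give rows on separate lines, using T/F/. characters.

Step 1: 3 trees catch fire, 1 burn out
  TTTTT
  TTT..
  TTTTT
  TTTTT
  T..FT
  TTF.F
Step 2: 3 trees catch fire, 3 burn out
  TTTTT
  TTT..
  TTTTT
  TTTFT
  T...F
  TF...
Step 3: 4 trees catch fire, 3 burn out
  TTTTT
  TTT..
  TTTFT
  TTF.F
  T....
  F....

TTTTT
TTT..
TTTFT
TTF.F
T....
F....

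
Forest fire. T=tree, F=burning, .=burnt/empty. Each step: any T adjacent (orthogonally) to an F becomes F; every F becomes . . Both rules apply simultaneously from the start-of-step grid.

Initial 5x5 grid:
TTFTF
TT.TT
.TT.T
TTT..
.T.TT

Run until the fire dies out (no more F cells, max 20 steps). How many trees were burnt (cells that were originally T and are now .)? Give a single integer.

Step 1: +3 fires, +2 burnt (F count now 3)
Step 2: +4 fires, +3 burnt (F count now 4)
Step 3: +2 fires, +4 burnt (F count now 2)
Step 4: +2 fires, +2 burnt (F count now 2)
Step 5: +3 fires, +2 burnt (F count now 3)
Step 6: +0 fires, +3 burnt (F count now 0)
Fire out after step 6
Initially T: 16, now '.': 23
Total burnt (originally-T cells now '.'): 14

Answer: 14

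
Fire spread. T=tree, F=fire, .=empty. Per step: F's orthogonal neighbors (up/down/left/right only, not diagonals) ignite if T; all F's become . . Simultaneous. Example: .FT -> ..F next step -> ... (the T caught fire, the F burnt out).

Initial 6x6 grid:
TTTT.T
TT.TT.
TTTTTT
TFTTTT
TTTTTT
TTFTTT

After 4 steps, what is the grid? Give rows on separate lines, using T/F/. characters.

Step 1: 7 trees catch fire, 2 burn out
  TTTT.T
  TT.TT.
  TFTTTT
  F.FTTT
  TFFTTT
  TF.FTT
Step 2: 8 trees catch fire, 7 burn out
  TTTT.T
  TF.TT.
  F.FTTT
  ...FTT
  F..FTT
  F...FT
Step 3: 6 trees catch fire, 8 burn out
  TFTT.T
  F..TT.
  ...FTT
  ....FT
  ....FT
  .....F
Step 4: 6 trees catch fire, 6 burn out
  F.FT.T
  ...FT.
  ....FT
  .....F
  .....F
  ......

F.FT.T
...FT.
....FT
.....F
.....F
......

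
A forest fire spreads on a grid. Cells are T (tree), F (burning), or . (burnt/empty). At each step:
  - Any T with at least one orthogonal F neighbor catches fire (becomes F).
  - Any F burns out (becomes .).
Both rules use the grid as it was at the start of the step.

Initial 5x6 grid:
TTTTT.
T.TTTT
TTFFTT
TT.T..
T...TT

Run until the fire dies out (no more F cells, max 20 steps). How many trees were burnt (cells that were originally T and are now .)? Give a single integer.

Step 1: +5 fires, +2 burnt (F count now 5)
Step 2: +6 fires, +5 burnt (F count now 6)
Step 3: +5 fires, +6 burnt (F count now 5)
Step 4: +2 fires, +5 burnt (F count now 2)
Step 5: +0 fires, +2 burnt (F count now 0)
Fire out after step 5
Initially T: 20, now '.': 28
Total burnt (originally-T cells now '.'): 18

Answer: 18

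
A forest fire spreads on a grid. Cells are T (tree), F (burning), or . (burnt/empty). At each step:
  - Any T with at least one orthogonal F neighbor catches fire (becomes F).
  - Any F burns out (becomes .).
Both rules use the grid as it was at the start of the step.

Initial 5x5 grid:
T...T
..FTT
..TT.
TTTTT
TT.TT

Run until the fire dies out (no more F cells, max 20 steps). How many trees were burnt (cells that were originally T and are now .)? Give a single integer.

Step 1: +2 fires, +1 burnt (F count now 2)
Step 2: +3 fires, +2 burnt (F count now 3)
Step 3: +3 fires, +3 burnt (F count now 3)
Step 4: +4 fires, +3 burnt (F count now 4)
Step 5: +2 fires, +4 burnt (F count now 2)
Step 6: +0 fires, +2 burnt (F count now 0)
Fire out after step 6
Initially T: 15, now '.': 24
Total burnt (originally-T cells now '.'): 14

Answer: 14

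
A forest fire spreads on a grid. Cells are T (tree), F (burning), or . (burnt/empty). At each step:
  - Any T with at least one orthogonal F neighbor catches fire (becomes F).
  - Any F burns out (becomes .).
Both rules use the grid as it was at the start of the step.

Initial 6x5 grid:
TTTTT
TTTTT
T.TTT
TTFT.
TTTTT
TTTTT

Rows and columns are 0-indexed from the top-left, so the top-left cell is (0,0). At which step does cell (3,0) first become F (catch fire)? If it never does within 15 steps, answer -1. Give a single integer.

Step 1: cell (3,0)='T' (+4 fires, +1 burnt)
Step 2: cell (3,0)='F' (+6 fires, +4 burnt)
  -> target ignites at step 2
Step 3: cell (3,0)='.' (+9 fires, +6 burnt)
Step 4: cell (3,0)='.' (+6 fires, +9 burnt)
Step 5: cell (3,0)='.' (+2 fires, +6 burnt)
Step 6: cell (3,0)='.' (+0 fires, +2 burnt)
  fire out at step 6

2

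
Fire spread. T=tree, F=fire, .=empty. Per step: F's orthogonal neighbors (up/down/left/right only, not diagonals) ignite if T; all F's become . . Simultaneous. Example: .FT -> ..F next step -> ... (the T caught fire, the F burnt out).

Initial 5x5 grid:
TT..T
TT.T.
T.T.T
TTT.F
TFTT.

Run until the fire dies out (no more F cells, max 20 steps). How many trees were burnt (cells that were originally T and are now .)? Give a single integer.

Answer: 13

Derivation:
Step 1: +4 fires, +2 burnt (F count now 4)
Step 2: +3 fires, +4 burnt (F count now 3)
Step 3: +2 fires, +3 burnt (F count now 2)
Step 4: +1 fires, +2 burnt (F count now 1)
Step 5: +2 fires, +1 burnt (F count now 2)
Step 6: +1 fires, +2 burnt (F count now 1)
Step 7: +0 fires, +1 burnt (F count now 0)
Fire out after step 7
Initially T: 15, now '.': 23
Total burnt (originally-T cells now '.'): 13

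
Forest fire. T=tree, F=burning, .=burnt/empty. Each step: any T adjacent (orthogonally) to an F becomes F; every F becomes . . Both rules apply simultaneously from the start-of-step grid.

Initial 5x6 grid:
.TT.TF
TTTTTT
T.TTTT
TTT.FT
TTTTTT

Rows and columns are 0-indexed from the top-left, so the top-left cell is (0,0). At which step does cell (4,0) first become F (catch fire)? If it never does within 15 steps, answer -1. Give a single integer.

Step 1: cell (4,0)='T' (+5 fires, +2 burnt)
Step 2: cell (4,0)='T' (+5 fires, +5 burnt)
Step 3: cell (4,0)='T' (+3 fires, +5 burnt)
Step 4: cell (4,0)='T' (+3 fires, +3 burnt)
Step 5: cell (4,0)='F' (+4 fires, +3 burnt)
  -> target ignites at step 5
Step 6: cell (4,0)='.' (+3 fires, +4 burnt)
Step 7: cell (4,0)='.' (+1 fires, +3 burnt)
Step 8: cell (4,0)='.' (+0 fires, +1 burnt)
  fire out at step 8

5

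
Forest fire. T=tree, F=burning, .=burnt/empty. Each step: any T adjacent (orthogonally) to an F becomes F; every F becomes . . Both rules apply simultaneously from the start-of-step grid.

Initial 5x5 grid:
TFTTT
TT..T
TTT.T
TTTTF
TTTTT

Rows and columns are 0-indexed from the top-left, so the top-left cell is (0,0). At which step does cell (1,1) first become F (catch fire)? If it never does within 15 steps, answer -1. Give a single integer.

Step 1: cell (1,1)='F' (+6 fires, +2 burnt)
  -> target ignites at step 1
Step 2: cell (1,1)='.' (+6 fires, +6 burnt)
Step 3: cell (1,1)='.' (+5 fires, +6 burnt)
Step 4: cell (1,1)='.' (+2 fires, +5 burnt)
Step 5: cell (1,1)='.' (+1 fires, +2 burnt)
Step 6: cell (1,1)='.' (+0 fires, +1 burnt)
  fire out at step 6

1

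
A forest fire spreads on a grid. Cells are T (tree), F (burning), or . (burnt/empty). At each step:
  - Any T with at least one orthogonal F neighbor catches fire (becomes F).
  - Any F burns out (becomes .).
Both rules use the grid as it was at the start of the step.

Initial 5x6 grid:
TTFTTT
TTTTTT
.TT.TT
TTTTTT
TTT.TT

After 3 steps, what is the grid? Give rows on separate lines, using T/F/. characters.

Step 1: 3 trees catch fire, 1 burn out
  TF.FTT
  TTFTTT
  .TT.TT
  TTTTTT
  TTT.TT
Step 2: 5 trees catch fire, 3 burn out
  F...FT
  TF.FTT
  .TF.TT
  TTTTTT
  TTT.TT
Step 3: 5 trees catch fire, 5 burn out
  .....F
  F...FT
  .F..TT
  TTFTTT
  TTT.TT

.....F
F...FT
.F..TT
TTFTTT
TTT.TT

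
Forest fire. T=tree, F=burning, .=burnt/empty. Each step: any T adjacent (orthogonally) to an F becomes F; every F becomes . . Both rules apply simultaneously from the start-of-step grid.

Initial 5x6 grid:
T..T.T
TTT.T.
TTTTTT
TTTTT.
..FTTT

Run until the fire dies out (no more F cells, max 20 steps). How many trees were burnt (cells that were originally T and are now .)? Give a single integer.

Step 1: +2 fires, +1 burnt (F count now 2)
Step 2: +4 fires, +2 burnt (F count now 4)
Step 3: +6 fires, +4 burnt (F count now 6)
Step 4: +3 fires, +6 burnt (F count now 3)
Step 5: +3 fires, +3 burnt (F count now 3)
Step 6: +1 fires, +3 burnt (F count now 1)
Step 7: +0 fires, +1 burnt (F count now 0)
Fire out after step 7
Initially T: 21, now '.': 28
Total burnt (originally-T cells now '.'): 19

Answer: 19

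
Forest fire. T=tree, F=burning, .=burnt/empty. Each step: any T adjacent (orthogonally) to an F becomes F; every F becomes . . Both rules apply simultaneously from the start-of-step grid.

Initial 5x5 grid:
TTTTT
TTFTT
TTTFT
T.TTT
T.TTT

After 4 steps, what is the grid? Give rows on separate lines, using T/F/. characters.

Step 1: 6 trees catch fire, 2 burn out
  TTFTT
  TF.FT
  TTF.F
  T.TFT
  T.TTT
Step 2: 8 trees catch fire, 6 burn out
  TF.FT
  F...F
  TF...
  T.F.F
  T.TFT
Step 3: 5 trees catch fire, 8 burn out
  F...F
  .....
  F....
  T....
  T.F.F
Step 4: 1 trees catch fire, 5 burn out
  .....
  .....
  .....
  F....
  T....

.....
.....
.....
F....
T....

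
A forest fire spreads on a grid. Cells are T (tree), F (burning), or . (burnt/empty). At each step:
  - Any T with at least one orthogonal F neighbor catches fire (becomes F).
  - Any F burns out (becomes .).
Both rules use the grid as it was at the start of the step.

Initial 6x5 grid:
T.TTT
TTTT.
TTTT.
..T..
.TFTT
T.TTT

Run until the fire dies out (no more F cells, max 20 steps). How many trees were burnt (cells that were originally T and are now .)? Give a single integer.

Step 1: +4 fires, +1 burnt (F count now 4)
Step 2: +3 fires, +4 burnt (F count now 3)
Step 3: +4 fires, +3 burnt (F count now 4)
Step 4: +4 fires, +4 burnt (F count now 4)
Step 5: +2 fires, +4 burnt (F count now 2)
Step 6: +2 fires, +2 burnt (F count now 2)
Step 7: +0 fires, +2 burnt (F count now 0)
Fire out after step 7
Initially T: 20, now '.': 29
Total burnt (originally-T cells now '.'): 19

Answer: 19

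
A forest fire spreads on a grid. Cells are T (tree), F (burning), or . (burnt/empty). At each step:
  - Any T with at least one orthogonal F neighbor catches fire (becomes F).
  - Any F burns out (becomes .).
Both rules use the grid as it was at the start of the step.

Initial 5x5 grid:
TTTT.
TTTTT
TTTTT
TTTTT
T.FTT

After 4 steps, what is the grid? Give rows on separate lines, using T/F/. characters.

Step 1: 2 trees catch fire, 1 burn out
  TTTT.
  TTTTT
  TTTTT
  TTFTT
  T..FT
Step 2: 4 trees catch fire, 2 burn out
  TTTT.
  TTTTT
  TTFTT
  TF.FT
  T...F
Step 3: 5 trees catch fire, 4 burn out
  TTTT.
  TTFTT
  TF.FT
  F...F
  T....
Step 4: 6 trees catch fire, 5 burn out
  TTFT.
  TF.FT
  F...F
  .....
  F....

TTFT.
TF.FT
F...F
.....
F....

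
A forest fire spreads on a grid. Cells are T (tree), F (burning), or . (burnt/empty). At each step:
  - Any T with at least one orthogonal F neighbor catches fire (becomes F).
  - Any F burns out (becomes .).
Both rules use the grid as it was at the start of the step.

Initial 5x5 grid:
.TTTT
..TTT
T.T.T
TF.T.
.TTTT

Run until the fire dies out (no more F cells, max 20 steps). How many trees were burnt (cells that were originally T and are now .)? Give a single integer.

Step 1: +2 fires, +1 burnt (F count now 2)
Step 2: +2 fires, +2 burnt (F count now 2)
Step 3: +1 fires, +2 burnt (F count now 1)
Step 4: +2 fires, +1 burnt (F count now 2)
Step 5: +0 fires, +2 burnt (F count now 0)
Fire out after step 5
Initially T: 16, now '.': 16
Total burnt (originally-T cells now '.'): 7

Answer: 7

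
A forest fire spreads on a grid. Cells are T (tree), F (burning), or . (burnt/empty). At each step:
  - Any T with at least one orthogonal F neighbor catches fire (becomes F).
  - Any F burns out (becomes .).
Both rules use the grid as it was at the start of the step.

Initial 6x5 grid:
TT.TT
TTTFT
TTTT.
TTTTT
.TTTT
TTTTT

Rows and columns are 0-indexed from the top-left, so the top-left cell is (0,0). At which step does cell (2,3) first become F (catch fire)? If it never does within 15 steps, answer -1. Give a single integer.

Step 1: cell (2,3)='F' (+4 fires, +1 burnt)
  -> target ignites at step 1
Step 2: cell (2,3)='.' (+4 fires, +4 burnt)
Step 3: cell (2,3)='.' (+6 fires, +4 burnt)
Step 4: cell (2,3)='.' (+6 fires, +6 burnt)
Step 5: cell (2,3)='.' (+4 fires, +6 burnt)
Step 6: cell (2,3)='.' (+1 fires, +4 burnt)
Step 7: cell (2,3)='.' (+1 fires, +1 burnt)
Step 8: cell (2,3)='.' (+0 fires, +1 burnt)
  fire out at step 8

1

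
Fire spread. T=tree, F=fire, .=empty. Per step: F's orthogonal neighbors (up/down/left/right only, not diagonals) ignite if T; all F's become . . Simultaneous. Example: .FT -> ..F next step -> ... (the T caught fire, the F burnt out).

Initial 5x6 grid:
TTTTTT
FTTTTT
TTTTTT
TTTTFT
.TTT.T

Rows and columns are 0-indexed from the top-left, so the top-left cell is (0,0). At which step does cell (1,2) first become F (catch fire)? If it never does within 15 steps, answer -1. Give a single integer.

Step 1: cell (1,2)='T' (+6 fires, +2 burnt)
Step 2: cell (1,2)='F' (+10 fires, +6 burnt)
  -> target ignites at step 2
Step 3: cell (1,2)='.' (+7 fires, +10 burnt)
Step 4: cell (1,2)='.' (+3 fires, +7 burnt)
Step 5: cell (1,2)='.' (+0 fires, +3 burnt)
  fire out at step 5

2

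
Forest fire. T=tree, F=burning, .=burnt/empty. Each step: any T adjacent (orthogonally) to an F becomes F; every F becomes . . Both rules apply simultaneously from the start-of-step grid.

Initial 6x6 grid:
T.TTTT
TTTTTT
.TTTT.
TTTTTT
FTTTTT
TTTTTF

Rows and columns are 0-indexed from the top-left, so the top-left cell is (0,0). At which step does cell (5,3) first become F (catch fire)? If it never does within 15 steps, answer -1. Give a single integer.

Step 1: cell (5,3)='T' (+5 fires, +2 burnt)
Step 2: cell (5,3)='F' (+6 fires, +5 burnt)
  -> target ignites at step 2
Step 3: cell (5,3)='.' (+5 fires, +6 burnt)
Step 4: cell (5,3)='.' (+4 fires, +5 burnt)
Step 5: cell (5,3)='.' (+4 fires, +4 burnt)
Step 6: cell (5,3)='.' (+5 fires, +4 burnt)
Step 7: cell (5,3)='.' (+2 fires, +5 burnt)
Step 8: cell (5,3)='.' (+0 fires, +2 burnt)
  fire out at step 8

2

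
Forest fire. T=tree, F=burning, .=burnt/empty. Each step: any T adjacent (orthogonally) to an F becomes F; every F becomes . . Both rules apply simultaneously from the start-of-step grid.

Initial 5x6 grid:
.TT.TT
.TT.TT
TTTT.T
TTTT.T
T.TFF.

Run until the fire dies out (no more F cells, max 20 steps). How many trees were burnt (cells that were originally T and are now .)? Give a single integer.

Answer: 14

Derivation:
Step 1: +2 fires, +2 burnt (F count now 2)
Step 2: +2 fires, +2 burnt (F count now 2)
Step 3: +2 fires, +2 burnt (F count now 2)
Step 4: +3 fires, +2 burnt (F count now 3)
Step 5: +4 fires, +3 burnt (F count now 4)
Step 6: +1 fires, +4 burnt (F count now 1)
Step 7: +0 fires, +1 burnt (F count now 0)
Fire out after step 7
Initially T: 20, now '.': 24
Total burnt (originally-T cells now '.'): 14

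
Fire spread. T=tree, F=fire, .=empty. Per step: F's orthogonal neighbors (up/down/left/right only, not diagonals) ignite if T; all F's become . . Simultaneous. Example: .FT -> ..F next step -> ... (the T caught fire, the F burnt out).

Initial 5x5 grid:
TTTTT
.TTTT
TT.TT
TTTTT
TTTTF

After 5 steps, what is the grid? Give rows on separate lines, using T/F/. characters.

Step 1: 2 trees catch fire, 1 burn out
  TTTTT
  .TTTT
  TT.TT
  TTTTF
  TTTF.
Step 2: 3 trees catch fire, 2 burn out
  TTTTT
  .TTTT
  TT.TF
  TTTF.
  TTF..
Step 3: 4 trees catch fire, 3 burn out
  TTTTT
  .TTTF
  TT.F.
  TTF..
  TF...
Step 4: 4 trees catch fire, 4 burn out
  TTTTF
  .TTF.
  TT...
  TF...
  F....
Step 5: 4 trees catch fire, 4 burn out
  TTTF.
  .TF..
  TF...
  F....
  .....

TTTF.
.TF..
TF...
F....
.....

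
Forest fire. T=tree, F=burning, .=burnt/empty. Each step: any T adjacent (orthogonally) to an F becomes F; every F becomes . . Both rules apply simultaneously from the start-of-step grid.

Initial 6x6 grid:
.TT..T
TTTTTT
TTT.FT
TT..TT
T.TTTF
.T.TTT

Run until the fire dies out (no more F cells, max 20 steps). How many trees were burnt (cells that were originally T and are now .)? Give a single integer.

Step 1: +6 fires, +2 burnt (F count now 6)
Step 2: +4 fires, +6 burnt (F count now 4)
Step 3: +4 fires, +4 burnt (F count now 4)
Step 4: +3 fires, +4 burnt (F count now 3)
Step 5: +3 fires, +3 burnt (F count now 3)
Step 6: +2 fires, +3 burnt (F count now 2)
Step 7: +1 fires, +2 burnt (F count now 1)
Step 8: +1 fires, +1 burnt (F count now 1)
Step 9: +0 fires, +1 burnt (F count now 0)
Fire out after step 9
Initially T: 25, now '.': 35
Total burnt (originally-T cells now '.'): 24

Answer: 24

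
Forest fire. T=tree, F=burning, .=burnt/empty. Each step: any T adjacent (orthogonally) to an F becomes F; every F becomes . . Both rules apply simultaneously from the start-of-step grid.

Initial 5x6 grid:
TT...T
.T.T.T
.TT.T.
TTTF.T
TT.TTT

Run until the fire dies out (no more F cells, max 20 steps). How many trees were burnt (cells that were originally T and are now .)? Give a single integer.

Answer: 14

Derivation:
Step 1: +2 fires, +1 burnt (F count now 2)
Step 2: +3 fires, +2 burnt (F count now 3)
Step 3: +4 fires, +3 burnt (F count now 4)
Step 4: +3 fires, +4 burnt (F count now 3)
Step 5: +1 fires, +3 burnt (F count now 1)
Step 6: +1 fires, +1 burnt (F count now 1)
Step 7: +0 fires, +1 burnt (F count now 0)
Fire out after step 7
Initially T: 18, now '.': 26
Total burnt (originally-T cells now '.'): 14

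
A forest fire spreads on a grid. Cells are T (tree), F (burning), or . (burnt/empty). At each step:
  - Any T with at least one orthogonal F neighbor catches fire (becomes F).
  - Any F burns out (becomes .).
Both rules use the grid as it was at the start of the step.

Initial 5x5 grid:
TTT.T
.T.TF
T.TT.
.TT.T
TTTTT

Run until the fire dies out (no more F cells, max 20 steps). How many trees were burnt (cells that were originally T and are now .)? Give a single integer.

Answer: 12

Derivation:
Step 1: +2 fires, +1 burnt (F count now 2)
Step 2: +1 fires, +2 burnt (F count now 1)
Step 3: +1 fires, +1 burnt (F count now 1)
Step 4: +1 fires, +1 burnt (F count now 1)
Step 5: +2 fires, +1 burnt (F count now 2)
Step 6: +2 fires, +2 burnt (F count now 2)
Step 7: +2 fires, +2 burnt (F count now 2)
Step 8: +1 fires, +2 burnt (F count now 1)
Step 9: +0 fires, +1 burnt (F count now 0)
Fire out after step 9
Initially T: 17, now '.': 20
Total burnt (originally-T cells now '.'): 12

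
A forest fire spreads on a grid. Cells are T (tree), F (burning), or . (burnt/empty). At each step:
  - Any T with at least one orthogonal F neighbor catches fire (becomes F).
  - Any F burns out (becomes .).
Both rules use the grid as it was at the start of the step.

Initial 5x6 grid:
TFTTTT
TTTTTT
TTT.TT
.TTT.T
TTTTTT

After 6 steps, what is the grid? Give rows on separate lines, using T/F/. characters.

Step 1: 3 trees catch fire, 1 burn out
  F.FTTT
  TFTTTT
  TTT.TT
  .TTT.T
  TTTTTT
Step 2: 4 trees catch fire, 3 burn out
  ...FTT
  F.FTTT
  TFT.TT
  .TTT.T
  TTTTTT
Step 3: 5 trees catch fire, 4 burn out
  ....FT
  ...FTT
  F.F.TT
  .FTT.T
  TTTTTT
Step 4: 4 trees catch fire, 5 burn out
  .....F
  ....FT
  ....TT
  ..FT.T
  TFTTTT
Step 5: 5 trees catch fire, 4 burn out
  ......
  .....F
  ....FT
  ...F.T
  F.FTTT
Step 6: 2 trees catch fire, 5 burn out
  ......
  ......
  .....F
  .....T
  ...FTT

......
......
.....F
.....T
...FTT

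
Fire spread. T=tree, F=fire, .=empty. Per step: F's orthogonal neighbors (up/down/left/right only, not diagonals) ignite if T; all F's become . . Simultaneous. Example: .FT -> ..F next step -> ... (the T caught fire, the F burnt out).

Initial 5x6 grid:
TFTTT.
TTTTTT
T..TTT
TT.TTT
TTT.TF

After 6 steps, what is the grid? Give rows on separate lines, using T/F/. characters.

Step 1: 5 trees catch fire, 2 burn out
  F.FTT.
  TFTTTT
  T..TTT
  TT.TTF
  TTT.F.
Step 2: 5 trees catch fire, 5 burn out
  ...FT.
  F.FTTT
  T..TTF
  TT.TF.
  TTT...
Step 3: 6 trees catch fire, 5 burn out
  ....F.
  ...FTF
  F..TF.
  TT.F..
  TTT...
Step 4: 3 trees catch fire, 6 burn out
  ......
  ....F.
  ...F..
  FT....
  TTT...
Step 5: 2 trees catch fire, 3 burn out
  ......
  ......
  ......
  .F....
  FTT...
Step 6: 1 trees catch fire, 2 burn out
  ......
  ......
  ......
  ......
  .FT...

......
......
......
......
.FT...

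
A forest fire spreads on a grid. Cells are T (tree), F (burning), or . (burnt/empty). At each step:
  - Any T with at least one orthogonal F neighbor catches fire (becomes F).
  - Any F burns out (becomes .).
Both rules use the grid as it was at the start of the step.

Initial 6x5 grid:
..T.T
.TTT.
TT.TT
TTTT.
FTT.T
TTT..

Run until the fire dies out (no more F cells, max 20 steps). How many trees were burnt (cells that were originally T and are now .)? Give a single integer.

Step 1: +3 fires, +1 burnt (F count now 3)
Step 2: +4 fires, +3 burnt (F count now 4)
Step 3: +3 fires, +4 burnt (F count now 3)
Step 4: +2 fires, +3 burnt (F count now 2)
Step 5: +2 fires, +2 burnt (F count now 2)
Step 6: +3 fires, +2 burnt (F count now 3)
Step 7: +0 fires, +3 burnt (F count now 0)
Fire out after step 7
Initially T: 19, now '.': 28
Total burnt (originally-T cells now '.'): 17

Answer: 17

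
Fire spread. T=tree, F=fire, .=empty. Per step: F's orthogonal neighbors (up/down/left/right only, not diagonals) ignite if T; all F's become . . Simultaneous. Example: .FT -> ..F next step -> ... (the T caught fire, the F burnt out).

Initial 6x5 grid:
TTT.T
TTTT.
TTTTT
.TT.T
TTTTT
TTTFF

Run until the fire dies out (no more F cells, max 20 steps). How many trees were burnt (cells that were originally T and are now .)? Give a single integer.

Answer: 23

Derivation:
Step 1: +3 fires, +2 burnt (F count now 3)
Step 2: +3 fires, +3 burnt (F count now 3)
Step 3: +4 fires, +3 burnt (F count now 4)
Step 4: +4 fires, +4 burnt (F count now 4)
Step 5: +3 fires, +4 burnt (F count now 3)
Step 6: +3 fires, +3 burnt (F count now 3)
Step 7: +2 fires, +3 burnt (F count now 2)
Step 8: +1 fires, +2 burnt (F count now 1)
Step 9: +0 fires, +1 burnt (F count now 0)
Fire out after step 9
Initially T: 24, now '.': 29
Total burnt (originally-T cells now '.'): 23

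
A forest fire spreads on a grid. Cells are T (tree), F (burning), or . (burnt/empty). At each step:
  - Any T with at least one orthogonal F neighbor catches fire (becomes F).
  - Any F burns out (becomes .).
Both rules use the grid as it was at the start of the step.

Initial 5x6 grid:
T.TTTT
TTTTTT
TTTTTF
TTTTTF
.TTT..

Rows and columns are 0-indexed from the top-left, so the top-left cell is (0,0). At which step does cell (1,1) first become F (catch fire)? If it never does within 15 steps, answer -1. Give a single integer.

Step 1: cell (1,1)='T' (+3 fires, +2 burnt)
Step 2: cell (1,1)='T' (+4 fires, +3 burnt)
Step 3: cell (1,1)='T' (+5 fires, +4 burnt)
Step 4: cell (1,1)='T' (+5 fires, +5 burnt)
Step 5: cell (1,1)='F' (+5 fires, +5 burnt)
  -> target ignites at step 5
Step 6: cell (1,1)='.' (+1 fires, +5 burnt)
Step 7: cell (1,1)='.' (+1 fires, +1 burnt)
Step 8: cell (1,1)='.' (+0 fires, +1 burnt)
  fire out at step 8

5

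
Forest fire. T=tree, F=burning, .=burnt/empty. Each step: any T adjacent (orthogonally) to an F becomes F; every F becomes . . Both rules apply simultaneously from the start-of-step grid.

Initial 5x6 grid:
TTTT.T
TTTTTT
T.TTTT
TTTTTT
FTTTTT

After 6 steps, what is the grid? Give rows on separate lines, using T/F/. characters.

Step 1: 2 trees catch fire, 1 burn out
  TTTT.T
  TTTTTT
  T.TTTT
  FTTTTT
  .FTTTT
Step 2: 3 trees catch fire, 2 burn out
  TTTT.T
  TTTTTT
  F.TTTT
  .FTTTT
  ..FTTT
Step 3: 3 trees catch fire, 3 burn out
  TTTT.T
  FTTTTT
  ..TTTT
  ..FTTT
  ...FTT
Step 4: 5 trees catch fire, 3 burn out
  FTTT.T
  .FTTTT
  ..FTTT
  ...FTT
  ....FT
Step 5: 5 trees catch fire, 5 burn out
  .FTT.T
  ..FTTT
  ...FTT
  ....FT
  .....F
Step 6: 4 trees catch fire, 5 burn out
  ..FT.T
  ...FTT
  ....FT
  .....F
  ......

..FT.T
...FTT
....FT
.....F
......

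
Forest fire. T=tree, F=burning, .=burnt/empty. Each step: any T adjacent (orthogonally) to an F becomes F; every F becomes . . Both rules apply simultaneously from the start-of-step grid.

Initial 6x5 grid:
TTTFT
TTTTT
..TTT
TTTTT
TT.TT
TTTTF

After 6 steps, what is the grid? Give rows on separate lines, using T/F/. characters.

Step 1: 5 trees catch fire, 2 burn out
  TTF.F
  TTTFT
  ..TTT
  TTTTT
  TT.TF
  TTTF.
Step 2: 7 trees catch fire, 5 burn out
  TF...
  TTF.F
  ..TFT
  TTTTF
  TT.F.
  TTF..
Step 3: 6 trees catch fire, 7 burn out
  F....
  TF...
  ..F.F
  TTTF.
  TT...
  TF...
Step 4: 4 trees catch fire, 6 burn out
  .....
  F....
  .....
  TTF..
  TF...
  F....
Step 5: 2 trees catch fire, 4 burn out
  .....
  .....
  .....
  TF...
  F....
  .....
Step 6: 1 trees catch fire, 2 burn out
  .....
  .....
  .....
  F....
  .....
  .....

.....
.....
.....
F....
.....
.....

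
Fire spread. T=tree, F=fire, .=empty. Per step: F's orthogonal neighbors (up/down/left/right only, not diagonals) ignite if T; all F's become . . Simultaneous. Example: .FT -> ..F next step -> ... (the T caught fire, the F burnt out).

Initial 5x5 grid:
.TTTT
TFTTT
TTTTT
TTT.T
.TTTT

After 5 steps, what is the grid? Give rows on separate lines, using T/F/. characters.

Step 1: 4 trees catch fire, 1 burn out
  .FTTT
  F.FTT
  TFTTT
  TTT.T
  .TTTT
Step 2: 5 trees catch fire, 4 burn out
  ..FTT
  ...FT
  F.FTT
  TFT.T
  .TTTT
Step 3: 6 trees catch fire, 5 burn out
  ...FT
  ....F
  ...FT
  F.F.T
  .FTTT
Step 4: 3 trees catch fire, 6 burn out
  ....F
  .....
  ....F
  ....T
  ..FTT
Step 5: 2 trees catch fire, 3 burn out
  .....
  .....
  .....
  ....F
  ...FT

.....
.....
.....
....F
...FT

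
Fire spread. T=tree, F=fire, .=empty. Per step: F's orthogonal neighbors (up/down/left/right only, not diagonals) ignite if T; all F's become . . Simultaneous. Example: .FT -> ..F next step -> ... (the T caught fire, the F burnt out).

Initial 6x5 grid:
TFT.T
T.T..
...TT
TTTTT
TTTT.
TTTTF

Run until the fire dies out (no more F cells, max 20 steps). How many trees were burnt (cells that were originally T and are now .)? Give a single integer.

Answer: 19

Derivation:
Step 1: +3 fires, +2 burnt (F count now 3)
Step 2: +4 fires, +3 burnt (F count now 4)
Step 3: +3 fires, +4 burnt (F count now 3)
Step 4: +5 fires, +3 burnt (F count now 5)
Step 5: +3 fires, +5 burnt (F count now 3)
Step 6: +1 fires, +3 burnt (F count now 1)
Step 7: +0 fires, +1 burnt (F count now 0)
Fire out after step 7
Initially T: 20, now '.': 29
Total burnt (originally-T cells now '.'): 19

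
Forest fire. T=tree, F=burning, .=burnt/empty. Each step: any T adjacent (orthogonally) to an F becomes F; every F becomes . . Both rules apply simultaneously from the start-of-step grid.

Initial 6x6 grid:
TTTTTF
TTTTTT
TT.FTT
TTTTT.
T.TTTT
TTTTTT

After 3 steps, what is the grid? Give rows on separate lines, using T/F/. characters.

Step 1: 5 trees catch fire, 2 burn out
  TTTTF.
  TTTFTF
  TT..FT
  TTTFT.
  T.TTTT
  TTTTTT
Step 2: 7 trees catch fire, 5 burn out
  TTTF..
  TTF.F.
  TT...F
  TTF.F.
  T.TFTT
  TTTTTT
Step 3: 6 trees catch fire, 7 burn out
  TTF...
  TF....
  TT....
  TF....
  T.F.FT
  TTTFTT

TTF...
TF....
TT....
TF....
T.F.FT
TTTFTT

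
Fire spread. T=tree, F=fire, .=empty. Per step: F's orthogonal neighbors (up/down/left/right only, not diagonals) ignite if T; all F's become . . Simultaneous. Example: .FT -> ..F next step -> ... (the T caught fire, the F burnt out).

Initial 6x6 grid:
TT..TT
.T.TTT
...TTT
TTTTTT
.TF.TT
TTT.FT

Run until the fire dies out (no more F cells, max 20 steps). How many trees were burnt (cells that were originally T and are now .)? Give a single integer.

Answer: 21

Derivation:
Step 1: +5 fires, +2 burnt (F count now 5)
Step 2: +5 fires, +5 burnt (F count now 5)
Step 3: +5 fires, +5 burnt (F count now 5)
Step 4: +3 fires, +5 burnt (F count now 3)
Step 5: +2 fires, +3 burnt (F count now 2)
Step 6: +1 fires, +2 burnt (F count now 1)
Step 7: +0 fires, +1 burnt (F count now 0)
Fire out after step 7
Initially T: 24, now '.': 33
Total burnt (originally-T cells now '.'): 21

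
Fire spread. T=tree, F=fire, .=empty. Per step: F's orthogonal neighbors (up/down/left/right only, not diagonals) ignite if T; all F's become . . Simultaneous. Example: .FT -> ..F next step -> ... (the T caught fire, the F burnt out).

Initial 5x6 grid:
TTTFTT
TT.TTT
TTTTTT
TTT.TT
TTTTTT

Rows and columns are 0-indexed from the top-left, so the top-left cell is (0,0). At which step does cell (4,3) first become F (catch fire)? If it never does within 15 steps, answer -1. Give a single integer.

Step 1: cell (4,3)='T' (+3 fires, +1 burnt)
Step 2: cell (4,3)='T' (+4 fires, +3 burnt)
Step 3: cell (4,3)='T' (+5 fires, +4 burnt)
Step 4: cell (4,3)='T' (+5 fires, +5 burnt)
Step 5: cell (4,3)='T' (+5 fires, +5 burnt)
Step 6: cell (4,3)='F' (+4 fires, +5 burnt)
  -> target ignites at step 6
Step 7: cell (4,3)='.' (+1 fires, +4 burnt)
Step 8: cell (4,3)='.' (+0 fires, +1 burnt)
  fire out at step 8

6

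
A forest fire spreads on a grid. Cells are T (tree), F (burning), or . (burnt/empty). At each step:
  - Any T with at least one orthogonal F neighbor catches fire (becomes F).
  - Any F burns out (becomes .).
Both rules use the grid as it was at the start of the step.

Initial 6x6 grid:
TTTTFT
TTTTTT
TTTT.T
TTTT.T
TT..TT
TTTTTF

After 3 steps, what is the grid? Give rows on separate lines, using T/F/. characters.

Step 1: 5 trees catch fire, 2 burn out
  TTTF.F
  TTTTFT
  TTTT.T
  TTTT.T
  TT..TF
  TTTTF.
Step 2: 6 trees catch fire, 5 burn out
  TTF...
  TTTF.F
  TTTT.T
  TTTT.F
  TT..F.
  TTTF..
Step 3: 5 trees catch fire, 6 burn out
  TF....
  TTF...
  TTTF.F
  TTTT..
  TT....
  TTF...

TF....
TTF...
TTTF.F
TTTT..
TT....
TTF...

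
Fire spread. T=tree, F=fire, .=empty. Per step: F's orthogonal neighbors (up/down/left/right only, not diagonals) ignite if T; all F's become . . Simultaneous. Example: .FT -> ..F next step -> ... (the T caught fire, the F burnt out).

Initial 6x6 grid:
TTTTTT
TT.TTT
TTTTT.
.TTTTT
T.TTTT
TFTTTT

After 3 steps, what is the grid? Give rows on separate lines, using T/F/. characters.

Step 1: 2 trees catch fire, 1 burn out
  TTTTTT
  TT.TTT
  TTTTT.
  .TTTTT
  T.TTTT
  F.FTTT
Step 2: 3 trees catch fire, 2 burn out
  TTTTTT
  TT.TTT
  TTTTT.
  .TTTTT
  F.FTTT
  ...FTT
Step 3: 3 trees catch fire, 3 burn out
  TTTTTT
  TT.TTT
  TTTTT.
  .TFTTT
  ...FTT
  ....FT

TTTTTT
TT.TTT
TTTTT.
.TFTTT
...FTT
....FT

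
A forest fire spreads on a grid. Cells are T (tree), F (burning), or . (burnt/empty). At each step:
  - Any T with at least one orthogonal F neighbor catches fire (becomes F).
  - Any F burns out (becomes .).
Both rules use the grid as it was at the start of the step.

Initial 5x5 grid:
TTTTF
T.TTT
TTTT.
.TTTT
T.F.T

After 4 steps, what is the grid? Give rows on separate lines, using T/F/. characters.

Step 1: 3 trees catch fire, 2 burn out
  TTTF.
  T.TTF
  TTTT.
  .TFTT
  T...T
Step 2: 5 trees catch fire, 3 burn out
  TTF..
  T.TF.
  TTFT.
  .F.FT
  T...T
Step 3: 5 trees catch fire, 5 burn out
  TF...
  T.F..
  TF.F.
  ....F
  T...T
Step 4: 3 trees catch fire, 5 burn out
  F....
  T....
  F....
  .....
  T...F

F....
T....
F....
.....
T...F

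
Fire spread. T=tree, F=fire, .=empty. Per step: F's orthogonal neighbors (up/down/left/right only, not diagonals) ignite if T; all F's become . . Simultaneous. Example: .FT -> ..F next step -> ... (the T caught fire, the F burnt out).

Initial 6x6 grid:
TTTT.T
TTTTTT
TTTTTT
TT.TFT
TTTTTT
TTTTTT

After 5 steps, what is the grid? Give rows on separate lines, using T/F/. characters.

Step 1: 4 trees catch fire, 1 burn out
  TTTT.T
  TTTTTT
  TTTTFT
  TT.F.F
  TTTTFT
  TTTTTT
Step 2: 6 trees catch fire, 4 burn out
  TTTT.T
  TTTTFT
  TTTF.F
  TT....
  TTTF.F
  TTTTFT
Step 3: 6 trees catch fire, 6 burn out
  TTTT.T
  TTTF.F
  TTF...
  TT....
  TTF...
  TTTF.F
Step 4: 6 trees catch fire, 6 burn out
  TTTF.F
  TTF...
  TF....
  TT....
  TF....
  TTF...
Step 5: 6 trees catch fire, 6 burn out
  TTF...
  TF....
  F.....
  TF....
  F.....
  TF....

TTF...
TF....
F.....
TF....
F.....
TF....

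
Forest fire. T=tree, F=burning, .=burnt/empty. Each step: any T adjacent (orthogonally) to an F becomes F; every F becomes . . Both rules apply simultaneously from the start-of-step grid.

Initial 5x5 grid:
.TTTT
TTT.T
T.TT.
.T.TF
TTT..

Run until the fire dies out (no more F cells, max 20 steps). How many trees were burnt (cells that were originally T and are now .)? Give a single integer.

Answer: 12

Derivation:
Step 1: +1 fires, +1 burnt (F count now 1)
Step 2: +1 fires, +1 burnt (F count now 1)
Step 3: +1 fires, +1 burnt (F count now 1)
Step 4: +1 fires, +1 burnt (F count now 1)
Step 5: +2 fires, +1 burnt (F count now 2)
Step 6: +3 fires, +2 burnt (F count now 3)
Step 7: +2 fires, +3 burnt (F count now 2)
Step 8: +1 fires, +2 burnt (F count now 1)
Step 9: +0 fires, +1 burnt (F count now 0)
Fire out after step 9
Initially T: 16, now '.': 21
Total burnt (originally-T cells now '.'): 12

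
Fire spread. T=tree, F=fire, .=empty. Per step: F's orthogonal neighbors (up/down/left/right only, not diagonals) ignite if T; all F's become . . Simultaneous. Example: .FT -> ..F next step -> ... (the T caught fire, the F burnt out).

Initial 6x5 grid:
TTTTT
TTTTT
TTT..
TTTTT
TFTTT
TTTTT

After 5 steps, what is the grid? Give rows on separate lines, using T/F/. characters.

Step 1: 4 trees catch fire, 1 burn out
  TTTTT
  TTTTT
  TTT..
  TFTTT
  F.FTT
  TFTTT
Step 2: 6 trees catch fire, 4 burn out
  TTTTT
  TTTTT
  TFT..
  F.FTT
  ...FT
  F.FTT
Step 3: 6 trees catch fire, 6 burn out
  TTTTT
  TFTTT
  F.F..
  ...FT
  ....F
  ...FT
Step 4: 5 trees catch fire, 6 burn out
  TFTTT
  F.FTT
  .....
  ....F
  .....
  ....F
Step 5: 3 trees catch fire, 5 burn out
  F.FTT
  ...FT
  .....
  .....
  .....
  .....

F.FTT
...FT
.....
.....
.....
.....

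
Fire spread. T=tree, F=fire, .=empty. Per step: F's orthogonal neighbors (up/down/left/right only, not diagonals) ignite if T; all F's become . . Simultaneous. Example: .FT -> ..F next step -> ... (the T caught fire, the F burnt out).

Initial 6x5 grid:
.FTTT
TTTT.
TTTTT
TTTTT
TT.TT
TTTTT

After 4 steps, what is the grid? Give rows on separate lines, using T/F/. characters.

Step 1: 2 trees catch fire, 1 burn out
  ..FTT
  TFTT.
  TTTTT
  TTTTT
  TT.TT
  TTTTT
Step 2: 4 trees catch fire, 2 burn out
  ...FT
  F.FT.
  TFTTT
  TTTTT
  TT.TT
  TTTTT
Step 3: 5 trees catch fire, 4 burn out
  ....F
  ...F.
  F.FTT
  TFTTT
  TT.TT
  TTTTT
Step 4: 4 trees catch fire, 5 burn out
  .....
  .....
  ...FT
  F.FTT
  TF.TT
  TTTTT

.....
.....
...FT
F.FTT
TF.TT
TTTTT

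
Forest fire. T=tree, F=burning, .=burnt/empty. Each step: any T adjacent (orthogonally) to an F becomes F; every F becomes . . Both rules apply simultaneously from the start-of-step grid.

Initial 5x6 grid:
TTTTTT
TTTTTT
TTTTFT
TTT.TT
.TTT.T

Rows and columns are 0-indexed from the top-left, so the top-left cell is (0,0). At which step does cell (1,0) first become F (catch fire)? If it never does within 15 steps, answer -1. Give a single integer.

Step 1: cell (1,0)='T' (+4 fires, +1 burnt)
Step 2: cell (1,0)='T' (+5 fires, +4 burnt)
Step 3: cell (1,0)='T' (+6 fires, +5 burnt)
Step 4: cell (1,0)='T' (+5 fires, +6 burnt)
Step 5: cell (1,0)='F' (+5 fires, +5 burnt)
  -> target ignites at step 5
Step 6: cell (1,0)='.' (+1 fires, +5 burnt)
Step 7: cell (1,0)='.' (+0 fires, +1 burnt)
  fire out at step 7

5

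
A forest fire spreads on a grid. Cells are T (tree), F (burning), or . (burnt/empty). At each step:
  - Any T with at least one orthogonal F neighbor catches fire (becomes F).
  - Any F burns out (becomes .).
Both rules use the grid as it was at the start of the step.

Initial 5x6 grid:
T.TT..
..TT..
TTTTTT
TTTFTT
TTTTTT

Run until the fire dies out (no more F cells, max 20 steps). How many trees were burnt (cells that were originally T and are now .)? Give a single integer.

Step 1: +4 fires, +1 burnt (F count now 4)
Step 2: +7 fires, +4 burnt (F count now 7)
Step 3: +7 fires, +7 burnt (F count now 7)
Step 4: +3 fires, +7 burnt (F count now 3)
Step 5: +0 fires, +3 burnt (F count now 0)
Fire out after step 5
Initially T: 22, now '.': 29
Total burnt (originally-T cells now '.'): 21

Answer: 21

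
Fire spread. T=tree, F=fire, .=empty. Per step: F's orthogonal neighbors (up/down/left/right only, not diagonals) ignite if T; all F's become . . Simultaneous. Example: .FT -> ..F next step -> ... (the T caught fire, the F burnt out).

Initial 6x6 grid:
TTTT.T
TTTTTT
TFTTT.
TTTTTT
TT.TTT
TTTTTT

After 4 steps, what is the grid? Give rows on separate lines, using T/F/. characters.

Step 1: 4 trees catch fire, 1 burn out
  TTTT.T
  TFTTTT
  F.FTT.
  TFTTTT
  TT.TTT
  TTTTTT
Step 2: 7 trees catch fire, 4 burn out
  TFTT.T
  F.FTTT
  ...FT.
  F.FTTT
  TF.TTT
  TTTTTT
Step 3: 7 trees catch fire, 7 burn out
  F.FT.T
  ...FTT
  ....F.
  ...FTT
  F..TTT
  TFTTTT
Step 4: 6 trees catch fire, 7 burn out
  ...F.T
  ....FT
  ......
  ....FT
  ...FTT
  F.FTTT

...F.T
....FT
......
....FT
...FTT
F.FTTT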